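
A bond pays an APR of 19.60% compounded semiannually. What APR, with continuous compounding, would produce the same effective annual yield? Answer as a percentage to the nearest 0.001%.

18.698%

EAR = (1 + 0.1960/2)^2 − 1 = 0.205604.
Equivalent continuous rate: r = ln(1 + 0.205604) = 0.186981 = 18.698%.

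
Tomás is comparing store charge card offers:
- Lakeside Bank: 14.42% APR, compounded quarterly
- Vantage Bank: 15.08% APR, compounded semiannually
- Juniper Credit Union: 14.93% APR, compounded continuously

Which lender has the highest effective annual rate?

Juniper Credit Union

Lakeside Bank: (1 + 0.1442/4)^4 − 1 = 15.219%
Vantage Bank: (1 + 0.1508/2)^2 − 1 = 15.649%
Juniper Credit Union: e^0.1493 − 1 = 16.102%
The highest effective annual rate is Juniper Credit Union at 16.102%.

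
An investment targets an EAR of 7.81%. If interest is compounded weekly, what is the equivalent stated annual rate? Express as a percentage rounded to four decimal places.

7.5255%

(1 + r/52)^52 − 1 = 0.0781, so 1 + r/52 = 1.0781^(1/52).
r/52 = 0.001447, so r = 0.075255 = 7.5255%.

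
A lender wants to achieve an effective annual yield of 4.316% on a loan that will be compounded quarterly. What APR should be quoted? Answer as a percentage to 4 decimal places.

(1 + r/4)^4 − 1 = 0.04316, so 1 + r/4 = 1.04316^(1/4).
r/4 = 0.010620, so r = 0.042479 = 4.2479%.

4.2479%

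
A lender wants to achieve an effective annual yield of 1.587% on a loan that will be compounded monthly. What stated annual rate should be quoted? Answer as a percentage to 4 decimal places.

1.5756%

(1 + r/12)^12 − 1 = 0.01587, so 1 + r/12 = 1.01587^(1/12).
r/12 = 0.001313, so r = 0.015756 = 1.5756%.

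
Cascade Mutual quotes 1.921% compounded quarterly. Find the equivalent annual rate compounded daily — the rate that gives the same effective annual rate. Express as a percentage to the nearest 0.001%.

1.916%

EAR = (1 + 0.01921/4)^4 − 1 = 0.019349.
Solve (1 + r/365)^365 = 1.019349: r/365 = 1.019349^(1/365) − 1 = 0.000053, so r = 0.019165 = 1.916%.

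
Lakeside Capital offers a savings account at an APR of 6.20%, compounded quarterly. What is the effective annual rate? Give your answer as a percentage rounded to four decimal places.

EAR = (1 + 0.0620/4)^4 − 1.
= 1.063456 − 1 = 6.3456%.

6.3456%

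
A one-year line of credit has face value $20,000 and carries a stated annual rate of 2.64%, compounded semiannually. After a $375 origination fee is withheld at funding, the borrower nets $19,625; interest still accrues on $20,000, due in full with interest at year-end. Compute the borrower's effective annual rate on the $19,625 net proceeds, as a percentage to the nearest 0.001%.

4.619%

Amount owed after one year: 20,000 × (1 + 0.0264/2)^2 = 20,000 × 1.026574 = $20,531.48.
Effective rate on net proceeds: 20,531.48 / 19,625 − 1 = 0.046190 = 4.619%.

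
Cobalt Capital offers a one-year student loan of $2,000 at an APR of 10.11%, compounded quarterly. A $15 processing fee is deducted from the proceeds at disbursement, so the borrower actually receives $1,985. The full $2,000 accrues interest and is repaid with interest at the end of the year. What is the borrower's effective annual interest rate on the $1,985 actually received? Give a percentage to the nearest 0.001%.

11.335%

Amount owed after one year: 2,000 × (1 + 0.1011/4)^4 = 2,000 × 1.104998 = $2,210.00.
Effective rate on net proceeds: 2,210.00 / 1,985 − 1 = 0.113348 = 11.335%.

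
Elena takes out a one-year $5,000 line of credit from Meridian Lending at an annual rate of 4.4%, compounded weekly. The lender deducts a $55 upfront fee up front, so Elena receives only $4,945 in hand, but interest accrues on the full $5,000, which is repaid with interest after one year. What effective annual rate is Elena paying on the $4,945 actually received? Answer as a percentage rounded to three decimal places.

Amount owed after one year: 5,000 × (1 + 0.044/52)^52 = 5,000 × 1.044963 = $5,224.81.
Effective rate on net proceeds: 5,224.81 / 4,945 − 1 = 0.056585 = 5.659%.

5.659%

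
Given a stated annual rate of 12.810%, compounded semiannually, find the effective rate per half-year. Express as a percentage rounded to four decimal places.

With a nominal annual rate compounded semiannually, the periodic rate is the nominal rate divided by 2.
i = 0.12810 / 2 = 0.0640500 = 6.4050%.

6.4050%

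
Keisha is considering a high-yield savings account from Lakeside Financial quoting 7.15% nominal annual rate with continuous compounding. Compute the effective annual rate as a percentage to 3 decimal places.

7.412%

With continuous compounding, EAR = e^0.0715 − 1.
e^0.0715 = 1.074118, so EAR = 0.074118 = 7.412%.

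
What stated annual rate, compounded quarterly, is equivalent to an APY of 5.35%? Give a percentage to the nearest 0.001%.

5.246%

(1 + r/4)^4 − 1 = 0.0535, so 1 + r/4 = 1.0535^(1/4).
r/4 = 0.013115, so r = 0.052459 = 5.246%.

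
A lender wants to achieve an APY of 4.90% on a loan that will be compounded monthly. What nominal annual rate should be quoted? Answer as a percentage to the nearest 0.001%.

(1 + r/12)^12 − 1 = 0.0490, so 1 + r/12 = 1.0490^(1/12).
r/12 = 0.003994, so r = 0.047933 = 4.793%.

4.793%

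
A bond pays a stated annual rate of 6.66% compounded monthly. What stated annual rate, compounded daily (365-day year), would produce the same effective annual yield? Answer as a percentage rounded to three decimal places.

6.642%

EAR = (1 + 0.0666/12)^12 − 1 = 0.068671.
Solve (1 + r/365)^365 = 1.068671: r/365 = 1.068671^(1/365) − 1 = 0.000182, so r = 0.066422 = 6.642%.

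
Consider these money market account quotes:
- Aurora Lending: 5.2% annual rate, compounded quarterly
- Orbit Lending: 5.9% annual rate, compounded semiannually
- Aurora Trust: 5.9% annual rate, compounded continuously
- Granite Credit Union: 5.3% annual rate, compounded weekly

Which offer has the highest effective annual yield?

Aurora Trust

Aurora Lending: (1 + 0.052/4)^4 − 1 = 5.302%
Orbit Lending: (1 + 0.059/2)^2 − 1 = 5.987%
Aurora Trust: e^0.059 − 1 = 6.078%
Granite Credit Union: (1 + 0.053/52)^52 − 1 = 5.440%
The highest effective annual rate is Aurora Trust at 6.078%.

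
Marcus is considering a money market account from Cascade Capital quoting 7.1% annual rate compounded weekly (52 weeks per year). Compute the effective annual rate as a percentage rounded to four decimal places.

EAR = (1 + 0.071/52)^52 − 1.
= 1.073529 − 1 = 7.3529%.

7.3529%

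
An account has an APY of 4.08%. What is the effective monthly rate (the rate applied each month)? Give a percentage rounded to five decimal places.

The per-month rate i satisfies (1 + i)^12 = 1 + 0.0408.
i = 1.0408^(1/12) − 1 = 0.0033380 = 0.33380%.

0.33380%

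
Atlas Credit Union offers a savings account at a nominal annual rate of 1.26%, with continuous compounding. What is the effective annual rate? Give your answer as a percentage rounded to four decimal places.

With continuous compounding, EAR = e^0.0126 − 1.
e^0.0126 = 1.012680, so EAR = 0.012680 = 1.2680%.

1.2680%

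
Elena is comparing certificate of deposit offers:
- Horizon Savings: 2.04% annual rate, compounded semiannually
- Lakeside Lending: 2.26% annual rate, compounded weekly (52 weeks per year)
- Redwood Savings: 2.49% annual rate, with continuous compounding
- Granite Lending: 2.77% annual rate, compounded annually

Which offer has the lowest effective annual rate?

Horizon Savings: (1 + 0.0204/2)^2 − 1 = 2.050%
Lakeside Lending: (1 + 0.0226/52)^52 − 1 = 2.285%
Redwood Savings: e^0.0249 − 1 = 2.521%
Granite Lending: compounded annually, EAR = 2.770%
The lowest effective annual rate is Horizon Savings at 2.050%.

Horizon Savings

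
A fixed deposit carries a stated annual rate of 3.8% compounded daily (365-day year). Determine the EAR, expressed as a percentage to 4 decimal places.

3.8729%

EAR = (1 + 0.038/365)^365 − 1.
= (1 + 0.000104)^365 − 1 = 1.038729 − 1 = 3.8729%.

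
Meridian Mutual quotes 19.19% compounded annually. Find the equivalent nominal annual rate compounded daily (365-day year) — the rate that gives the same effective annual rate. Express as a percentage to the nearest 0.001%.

Compounded annually, EAR = nominal = 0.191900.
Solve (1 + r/365)^365 = 1.191900: r/365 = 1.191900^(1/365) − 1 = 0.000481, so r = 0.175591 = 17.559%.

17.559%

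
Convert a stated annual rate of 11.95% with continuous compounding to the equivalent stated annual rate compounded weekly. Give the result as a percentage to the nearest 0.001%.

EAR under continuous compounding: e^0.1195 − 1 = 0.126933.
Solve (1 + r/52)^52 = 1.126933: r/52 = 1.126933^(1/52) − 1 = 0.002301, so r = 0.119637 = 11.964%.

11.964%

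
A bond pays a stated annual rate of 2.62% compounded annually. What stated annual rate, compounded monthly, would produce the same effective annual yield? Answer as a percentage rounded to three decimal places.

Compounded annually, EAR = nominal = 0.026200.
Solve (1 + r/12)^12 = 1.026200: r/12 = 1.026200^(1/12) − 1 = 0.002158, so r = 0.025891 = 2.589%.

2.589%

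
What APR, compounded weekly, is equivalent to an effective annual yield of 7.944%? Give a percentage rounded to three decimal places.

7.650%

(1 + r/52)^52 − 1 = 0.07944, so 1 + r/52 = 1.07944^(1/52).
r/52 = 0.001471, so r = 0.076499 = 7.650%.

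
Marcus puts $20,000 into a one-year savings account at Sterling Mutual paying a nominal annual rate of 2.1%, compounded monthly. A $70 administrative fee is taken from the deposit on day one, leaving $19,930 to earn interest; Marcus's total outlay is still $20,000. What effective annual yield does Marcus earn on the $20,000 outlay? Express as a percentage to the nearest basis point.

1.76%

Value after one year: 19,930 × (1 + 0.021/12)^12 = 19,930 × 1.021203 = $20,352.58.
Effective yield on the $20,000 outlay: 20,352.58 / 20,000 − 1 = 0.017629 = 1.76%.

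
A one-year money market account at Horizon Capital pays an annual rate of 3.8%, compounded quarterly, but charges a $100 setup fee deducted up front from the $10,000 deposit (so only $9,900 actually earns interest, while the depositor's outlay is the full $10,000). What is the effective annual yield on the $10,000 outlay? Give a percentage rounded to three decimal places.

2.816%

Value after one year: 9,900 × (1 + 0.038/4)^4 = 9,900 × 1.038545 = $10,281.59.
Effective yield on the $10,000 outlay: 10,281.59 / 10,000 − 1 = 0.028159 = 2.816%.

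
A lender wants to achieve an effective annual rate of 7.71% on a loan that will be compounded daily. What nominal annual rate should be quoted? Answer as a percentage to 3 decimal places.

(1 + r/365)^365 − 1 = 0.0771, so 1 + r/365 = 1.0771^(1/365).
r/365 = 0.000204, so r = 0.074280 = 7.428%.

7.428%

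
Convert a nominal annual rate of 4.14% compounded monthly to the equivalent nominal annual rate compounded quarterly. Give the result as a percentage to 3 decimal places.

EAR = (1 + 0.0414/12)^12 − 1 = 0.042195.
Solve (1 + r/4)^4 = 1.042195: r/4 = 1.042195^(1/4) − 1 = 0.010386, so r = 0.041543 = 4.154%.

4.154%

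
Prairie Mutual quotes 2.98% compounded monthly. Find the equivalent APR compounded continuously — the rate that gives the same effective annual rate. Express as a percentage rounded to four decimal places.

EAR = (1 + 0.0298/12)^12 − 1 = 0.030210.
Equivalent continuous rate: r = ln(1 + 0.030210) = 0.029763 = 2.9763%.

2.9763%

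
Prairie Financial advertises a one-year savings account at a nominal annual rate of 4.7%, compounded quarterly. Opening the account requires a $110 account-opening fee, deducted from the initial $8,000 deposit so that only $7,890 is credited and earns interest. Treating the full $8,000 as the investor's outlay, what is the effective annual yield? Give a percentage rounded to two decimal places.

3.34%

Value after one year: 7,890 × (1 + 0.047/4)^4 = 7,890 × 1.047835 = $8,267.42.
Effective yield on the $8,000 outlay: 8,267.42 / 8,000 − 1 = 0.033427 = 3.34%.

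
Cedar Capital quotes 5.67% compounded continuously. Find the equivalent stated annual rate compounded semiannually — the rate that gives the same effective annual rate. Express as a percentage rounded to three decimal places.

5.751%

EAR under continuous compounding: e^0.0567 − 1 = 0.058338.
Solve (1 + r/2)^2 = 1.058338: r/2 = 1.058338^(1/2) − 1 = 0.028756, so r = 0.057511 = 5.751%.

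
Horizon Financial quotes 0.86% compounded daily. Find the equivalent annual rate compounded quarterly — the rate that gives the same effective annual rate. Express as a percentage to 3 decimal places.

0.861%

EAR = (1 + 0.0086/365)^365 − 1 = 0.008637.
Solve (1 + r/4)^4 = 1.008637: r/4 = 1.008637^(1/4) − 1 = 0.002152, so r = 0.008609 = 0.861%.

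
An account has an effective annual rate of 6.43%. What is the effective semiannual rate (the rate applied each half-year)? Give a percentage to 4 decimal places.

The per-half-year rate i satisfies (1 + i)^2 = 1 + 0.0643.
i = 1.0643^(1/2) − 1 = 0.0316492 = 3.1649%.

3.1649%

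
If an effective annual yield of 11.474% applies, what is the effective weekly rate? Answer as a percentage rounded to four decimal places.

The per-week rate i satisfies (1 + i)^52 = 1 + 0.11474.
i = 1.11474^(1/52) − 1 = 0.0020911 = 0.2091%.

0.2091%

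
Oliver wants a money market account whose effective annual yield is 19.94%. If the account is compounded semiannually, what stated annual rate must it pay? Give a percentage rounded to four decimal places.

(1 + r/2)^2 − 1 = 0.1994, so 1 + r/2 = 1.1994^(1/2).
r/2 = 0.095171, so r = 0.190342 = 19.0342%.

19.0342%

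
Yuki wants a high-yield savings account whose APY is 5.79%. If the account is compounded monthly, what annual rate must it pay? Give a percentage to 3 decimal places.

5.642%

(1 + r/12)^12 − 1 = 0.0579, so 1 + r/12 = 1.0579^(1/12).
r/12 = 0.004702, so r = 0.056418 = 5.642%.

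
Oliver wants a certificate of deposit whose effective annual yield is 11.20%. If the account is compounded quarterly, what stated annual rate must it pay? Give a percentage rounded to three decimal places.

10.758%

(1 + r/4)^4 − 1 = 0.1120, so 1 + r/4 = 1.1120^(1/4).
r/4 = 0.026895, so r = 0.107581 = 10.758%.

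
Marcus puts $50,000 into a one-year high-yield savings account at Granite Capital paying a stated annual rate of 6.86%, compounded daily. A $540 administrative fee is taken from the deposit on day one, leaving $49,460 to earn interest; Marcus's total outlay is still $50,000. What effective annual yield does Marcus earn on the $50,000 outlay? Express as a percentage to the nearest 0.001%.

5.943%

Value after one year: 49,460 × (1 + 0.0686/365)^365 = 49,460 × 1.071001 = $52,971.70.
Effective yield on the $50,000 outlay: 52,971.70 / 50,000 − 1 = 0.059434 = 5.943%.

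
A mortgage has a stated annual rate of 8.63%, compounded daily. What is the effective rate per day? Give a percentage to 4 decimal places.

0.0236%

With a nominal annual rate compounded daily, the periodic rate is the nominal rate divided by 365.
i = 0.0863 / 365 = 0.0002364 = 0.0236%.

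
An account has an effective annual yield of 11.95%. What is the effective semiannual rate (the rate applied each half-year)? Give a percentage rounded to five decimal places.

5.80643%

The per-half-year rate i satisfies (1 + i)^2 = 1 + 0.1195.
i = 1.1195^(1/2) − 1 = 0.0580643 = 5.80643%.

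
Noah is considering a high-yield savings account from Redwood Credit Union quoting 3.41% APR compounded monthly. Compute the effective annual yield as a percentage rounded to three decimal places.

3.464%

EAR = (1 + 0.0341/12)^12 − 1.
= 1.034638 − 1 = 3.464%.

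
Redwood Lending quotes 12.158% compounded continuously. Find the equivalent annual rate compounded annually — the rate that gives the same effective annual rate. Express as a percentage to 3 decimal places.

12.928%

EAR under continuous compounding: e^0.12158 − 1 = 0.129280.
Compounded annually, the equivalent nominal rate is the EAR itself: 12.928%.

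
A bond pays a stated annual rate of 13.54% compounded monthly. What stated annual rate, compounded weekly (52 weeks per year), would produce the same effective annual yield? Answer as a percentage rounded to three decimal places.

13.482%

EAR = (1 + 0.1354/12)^12 − 1 = 0.144127.
Solve (1 + r/52)^52 = 1.144127: r/52 = 1.144127^(1/52) − 1 = 0.002593, so r = 0.134816 = 13.482%.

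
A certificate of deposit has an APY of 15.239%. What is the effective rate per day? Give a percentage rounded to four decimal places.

The per-day rate i satisfies (1 + i)^365 = 1 + 0.15239.
i = 1.15239^(1/365) − 1 = 0.0003887 = 0.0389%.

0.0389%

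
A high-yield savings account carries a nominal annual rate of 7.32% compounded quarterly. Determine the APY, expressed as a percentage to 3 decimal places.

EAR = (1 + 0.0732/4)^4 − 1.
= 1.075234 − 1 = 7.523%.

7.523%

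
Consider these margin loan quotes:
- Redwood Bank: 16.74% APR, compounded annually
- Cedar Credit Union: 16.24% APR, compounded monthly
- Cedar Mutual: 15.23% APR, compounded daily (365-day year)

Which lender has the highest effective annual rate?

Redwood Bank: compounded annually, EAR = 16.740%
Cedar Credit Union: (1 + 0.1624/12)^12 − 1 = 17.505%
Cedar Mutual: (1 + 0.1523/365)^365 − 1 = 16.447%
The highest effective annual rate is Cedar Credit Union at 17.505%.

Cedar Credit Union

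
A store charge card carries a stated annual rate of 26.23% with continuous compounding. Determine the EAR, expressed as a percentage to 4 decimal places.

With continuous compounding, EAR = e^0.2623 − 1.
e^0.2623 = 1.299916, so EAR = 0.299916 = 29.9916%.

29.9916%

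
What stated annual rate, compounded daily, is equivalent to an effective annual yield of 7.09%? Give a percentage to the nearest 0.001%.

6.851%

(1 + r/365)^365 − 1 = 0.0709, so 1 + r/365 = 1.0709^(1/365).
r/365 = 0.000188, so r = 0.068506 = 6.851%.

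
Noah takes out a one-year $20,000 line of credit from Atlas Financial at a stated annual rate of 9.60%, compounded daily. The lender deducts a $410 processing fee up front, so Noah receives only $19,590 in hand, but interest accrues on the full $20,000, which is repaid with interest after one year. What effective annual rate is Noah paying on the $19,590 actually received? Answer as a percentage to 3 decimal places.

12.378%

Amount owed after one year: 20,000 × (1 + 0.0960/365)^365 = 20,000 × 1.100745 = $22,014.90.
Effective rate on net proceeds: 22,014.90 / 19,590 − 1 = 0.123783 = 12.378%.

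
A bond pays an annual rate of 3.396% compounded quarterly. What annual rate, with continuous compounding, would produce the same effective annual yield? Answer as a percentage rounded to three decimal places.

EAR = (1 + 0.03396/4)^4 − 1 = 0.034395.
Equivalent continuous rate: r = ln(1 + 0.034395) = 0.033817 = 3.382%.

3.382%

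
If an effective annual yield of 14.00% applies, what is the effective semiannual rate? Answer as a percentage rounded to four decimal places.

The per-half-year rate i satisfies (1 + i)^2 = 1 + 0.1400.
i = 1.1400^(1/2) − 1 = 0.0677078 = 6.7708%.

6.7708%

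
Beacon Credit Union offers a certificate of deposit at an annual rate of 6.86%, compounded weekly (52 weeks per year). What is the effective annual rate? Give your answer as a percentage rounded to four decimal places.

EAR = (1 + 0.0686/52)^52 − 1.
= (1 + 0.001319)^52 − 1 = 1.070959 − 1 = 7.0959%.

7.0959%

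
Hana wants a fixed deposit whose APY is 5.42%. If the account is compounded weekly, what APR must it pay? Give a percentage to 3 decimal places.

(1 + r/52)^52 − 1 = 0.0542, so 1 + r/52 = 1.0542^(1/52).
r/52 = 0.001016, so r = 0.052809 = 5.281%.

5.281%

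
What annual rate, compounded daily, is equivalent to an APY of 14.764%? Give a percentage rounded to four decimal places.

13.7734%

(1 + r/365)^365 − 1 = 0.14764, so 1 + r/365 = 1.14764^(1/365).
r/365 = 0.000377, so r = 0.137734 = 13.7734%.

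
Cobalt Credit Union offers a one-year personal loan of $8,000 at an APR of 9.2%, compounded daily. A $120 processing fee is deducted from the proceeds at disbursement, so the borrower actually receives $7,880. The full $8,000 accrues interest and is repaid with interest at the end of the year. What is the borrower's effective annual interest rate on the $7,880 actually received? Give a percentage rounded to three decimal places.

Amount owed after one year: 8,000 × (1 + 0.092/365)^365 = 8,000 × 1.096352 = $8,770.82.
Effective rate on net proceeds: 8,770.82 / 7,880 − 1 = 0.113048 = 11.305%.

11.305%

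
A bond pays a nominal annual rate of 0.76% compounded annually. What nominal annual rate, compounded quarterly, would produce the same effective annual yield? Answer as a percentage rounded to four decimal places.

0.7578%

Compounded annually, EAR = nominal = 0.007600.
Solve (1 + r/4)^4 = 1.007600: r/4 = 1.007600^(1/4) − 1 = 0.001895, so r = 0.007578 = 0.7578%.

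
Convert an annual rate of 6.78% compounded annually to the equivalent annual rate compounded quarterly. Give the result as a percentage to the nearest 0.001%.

6.614%

Compounded annually, EAR = nominal = 0.067800.
Solve (1 + r/4)^4 = 1.067800: r/4 = 1.067800^(1/4) − 1 = 0.016535, so r = 0.066141 = 6.614%.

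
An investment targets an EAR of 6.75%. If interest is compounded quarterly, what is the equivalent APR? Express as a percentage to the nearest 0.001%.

6.586%

(1 + r/4)^4 − 1 = 0.0675, so 1 + r/4 = 1.0675^(1/4).
r/4 = 0.016464, so r = 0.065856 = 6.586%.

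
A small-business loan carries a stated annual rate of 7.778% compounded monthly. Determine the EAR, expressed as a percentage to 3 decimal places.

8.061%

EAR = (1 + 0.07778/12)^12 − 1.
= 1.080614 − 1 = 8.061%.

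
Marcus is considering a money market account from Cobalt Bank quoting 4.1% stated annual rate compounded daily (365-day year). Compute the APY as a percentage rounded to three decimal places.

4.185%

EAR = (1 + 0.041/365)^365 − 1.
= (1 + 0.000112)^365 − 1 = 1.041850 − 1 = 4.185%.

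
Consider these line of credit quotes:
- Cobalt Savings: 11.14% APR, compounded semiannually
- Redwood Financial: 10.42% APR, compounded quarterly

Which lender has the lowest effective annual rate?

Redwood Financial

Cobalt Savings: (1 + 0.1114/2)^2 − 1 = 11.450%
Redwood Financial: (1 + 0.1042/4)^4 − 1 = 10.834%
The lowest effective annual rate is Redwood Financial at 10.834%.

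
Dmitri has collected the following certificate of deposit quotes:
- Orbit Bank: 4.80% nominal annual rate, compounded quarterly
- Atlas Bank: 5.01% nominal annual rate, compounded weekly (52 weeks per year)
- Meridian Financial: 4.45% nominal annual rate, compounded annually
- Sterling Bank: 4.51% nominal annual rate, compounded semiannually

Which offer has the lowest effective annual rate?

Orbit Bank: (1 + 0.0480/4)^4 − 1 = 4.887%
Atlas Bank: (1 + 0.0501/52)^52 − 1 = 5.135%
Meridian Financial: compounded annually, EAR = 4.450%
Sterling Bank: (1 + 0.0451/2)^2 − 1 = 4.561%
The lowest effective annual rate is Meridian Financial at 4.450%.

Meridian Financial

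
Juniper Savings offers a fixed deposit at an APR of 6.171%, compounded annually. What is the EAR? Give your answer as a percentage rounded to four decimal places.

6.1710%

Annual compounding means the effective rate equals the nominal rate: 6.1710%.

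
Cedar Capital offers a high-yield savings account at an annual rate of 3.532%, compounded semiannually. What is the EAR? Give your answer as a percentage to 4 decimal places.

EAR = (1 + 0.03532/2)^2 − 1.
= (1 + 0.017660)^2 − 1 = 1.035632 − 1 = 3.5632%.

3.5632%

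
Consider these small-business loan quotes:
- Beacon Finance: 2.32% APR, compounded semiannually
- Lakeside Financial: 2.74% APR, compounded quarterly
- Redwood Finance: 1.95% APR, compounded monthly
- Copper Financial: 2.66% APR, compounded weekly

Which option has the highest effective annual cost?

Beacon Finance: (1 + 0.0232/2)^2 − 1 = 2.333%
Lakeside Financial: (1 + 0.0274/4)^4 − 1 = 2.768%
Redwood Finance: (1 + 0.0195/12)^12 − 1 = 1.968%
Copper Financial: (1 + 0.0266/52)^52 − 1 = 2.695%
The highest effective annual rate is Lakeside Financial at 2.768%.

Lakeside Financial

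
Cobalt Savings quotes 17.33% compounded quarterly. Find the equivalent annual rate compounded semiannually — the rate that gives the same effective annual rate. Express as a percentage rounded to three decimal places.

EAR = (1 + 0.1733/4)^4 − 1 = 0.184891.
Solve (1 + r/2)^2 = 1.184891: r/2 = 1.184891^(1/2) − 1 = 0.088527, so r = 0.177054 = 17.705%.

17.705%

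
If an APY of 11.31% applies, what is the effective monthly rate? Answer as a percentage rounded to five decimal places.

The per-month rate i satisfies (1 + i)^12 = 1 + 0.1131.
i = 1.1131^(1/12) − 1 = 0.0089691 = 0.89691%.

0.89691%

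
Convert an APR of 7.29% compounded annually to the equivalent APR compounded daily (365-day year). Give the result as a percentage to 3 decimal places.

7.037%

Compounded annually, EAR = nominal = 0.072900.
Solve (1 + r/365)^365 = 1.072900: r/365 = 1.072900^(1/365) − 1 = 0.000193, so r = 0.070372 = 7.037%.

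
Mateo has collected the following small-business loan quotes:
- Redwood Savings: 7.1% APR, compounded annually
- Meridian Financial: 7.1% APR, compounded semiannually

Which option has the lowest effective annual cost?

Redwood Savings: compounded annually, EAR = 7.100%
Meridian Financial: (1 + 0.071/2)^2 − 1 = 7.226%
The lowest effective annual rate is Redwood Savings at 7.100%.

Redwood Savings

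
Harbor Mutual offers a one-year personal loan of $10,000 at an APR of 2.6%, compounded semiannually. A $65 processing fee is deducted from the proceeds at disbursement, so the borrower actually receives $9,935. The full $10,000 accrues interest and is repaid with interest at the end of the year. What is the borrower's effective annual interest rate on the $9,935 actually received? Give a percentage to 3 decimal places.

Amount owed after one year: 10,000 × (1 + 0.026/2)^2 = 10,000 × 1.026169 = $10,261.69.
Effective rate on net proceeds: 10,261.69 / 9,935 − 1 = 0.032883 = 3.288%.

3.288%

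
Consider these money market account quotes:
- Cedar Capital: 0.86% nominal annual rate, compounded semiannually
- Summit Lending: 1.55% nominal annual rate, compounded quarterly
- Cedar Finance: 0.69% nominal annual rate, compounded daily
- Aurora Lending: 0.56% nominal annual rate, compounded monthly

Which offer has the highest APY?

Cedar Capital: (1 + 0.0086/2)^2 − 1 = 0.862%
Summit Lending: (1 + 0.0155/4)^4 − 1 = 1.559%
Cedar Finance: (1 + 0.0069/365)^365 − 1 = 0.692%
Aurora Lending: (1 + 0.0056/12)^12 − 1 = 0.561%
The highest effective annual rate is Summit Lending at 1.559%.

Summit Lending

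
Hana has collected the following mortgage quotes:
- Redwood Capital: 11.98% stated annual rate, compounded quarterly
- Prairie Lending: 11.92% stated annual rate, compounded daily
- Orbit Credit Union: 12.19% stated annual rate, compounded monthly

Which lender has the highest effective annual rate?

Redwood Capital: (1 + 0.1198/4)^4 − 1 = 12.529%
Prairie Lending: (1 + 0.1192/365)^365 − 1 = 12.657%
Orbit Credit Union: (1 + 0.1219/12)^12 − 1 = 12.895%
The highest effective annual rate is Orbit Credit Union at 12.895%.

Orbit Credit Union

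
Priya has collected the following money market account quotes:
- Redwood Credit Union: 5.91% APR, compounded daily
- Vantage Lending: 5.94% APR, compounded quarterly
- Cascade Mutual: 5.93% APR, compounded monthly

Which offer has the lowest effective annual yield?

Vantage Lending

Redwood Credit Union: (1 + 0.0591/365)^365 − 1 = 6.088%
Vantage Lending: (1 + 0.0594/4)^4 − 1 = 6.074%
Cascade Mutual: (1 + 0.0593/12)^12 − 1 = 6.094%
The lowest effective annual rate is Vantage Lending at 6.074%.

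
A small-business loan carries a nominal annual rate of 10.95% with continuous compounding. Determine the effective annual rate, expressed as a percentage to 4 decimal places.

11.5720%

With continuous compounding, EAR = e^0.1095 − 1.
e^0.1095 = 1.115720, so EAR = 0.115720 = 11.5720%.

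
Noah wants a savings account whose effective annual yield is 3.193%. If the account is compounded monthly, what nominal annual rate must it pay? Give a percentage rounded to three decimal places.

3.147%

(1 + r/12)^12 − 1 = 0.03193, so 1 + r/12 = 1.03193^(1/12).
r/12 = 0.002623, so r = 0.031472 = 3.147%.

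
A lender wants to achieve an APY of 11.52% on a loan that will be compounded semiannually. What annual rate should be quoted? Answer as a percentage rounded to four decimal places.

11.2061%

(1 + r/2)^2 − 1 = 0.1152, so 1 + r/2 = 1.1152^(1/2).
r/2 = 0.056030, so r = 0.112061 = 11.2061%.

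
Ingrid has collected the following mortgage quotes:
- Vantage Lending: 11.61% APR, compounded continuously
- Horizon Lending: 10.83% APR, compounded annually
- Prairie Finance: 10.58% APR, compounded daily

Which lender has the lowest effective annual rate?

Vantage Lending: e^0.1161 − 1 = 12.311%
Horizon Lending: compounded annually, EAR = 10.830%
Prairie Finance: (1 + 0.1058/365)^365 − 1 = 11.158%
The lowest effective annual rate is Horizon Lending at 10.830%.

Horizon Lending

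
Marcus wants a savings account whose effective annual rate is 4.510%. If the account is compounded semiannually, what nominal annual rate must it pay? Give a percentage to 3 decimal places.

(1 + r/2)^2 − 1 = 0.04510, so 1 + r/2 = 1.04510^(1/2).
r/2 = 0.022301, so r = 0.044603 = 4.460%.

4.460%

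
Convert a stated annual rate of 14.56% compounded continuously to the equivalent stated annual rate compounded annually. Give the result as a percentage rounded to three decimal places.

15.673%

EAR under continuous compounding: e^0.1456 − 1 = 0.156733.
Compounded annually, the equivalent nominal rate is the EAR itself: 15.673%.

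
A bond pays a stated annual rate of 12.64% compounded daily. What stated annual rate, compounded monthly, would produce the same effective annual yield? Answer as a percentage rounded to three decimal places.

EAR = (1 + 0.1264/365)^365 − 1 = 0.134711.
Solve (1 + r/12)^12 = 1.134711: r/12 = 1.134711^(1/12) − 1 = 0.010587, so r = 0.127046 = 12.705%.

12.705%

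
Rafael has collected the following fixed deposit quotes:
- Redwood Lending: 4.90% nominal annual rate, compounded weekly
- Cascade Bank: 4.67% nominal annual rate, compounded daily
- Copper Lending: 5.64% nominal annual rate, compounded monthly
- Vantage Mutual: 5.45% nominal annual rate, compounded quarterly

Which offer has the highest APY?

Redwood Lending: (1 + 0.0490/52)^52 − 1 = 5.020%
Cascade Bank: (1 + 0.0467/365)^365 − 1 = 4.780%
Copper Lending: (1 + 0.0564/12)^12 − 1 = 5.788%
Vantage Mutual: (1 + 0.0545/4)^4 − 1 = 5.562%
The highest effective annual rate is Copper Lending at 5.788%.

Copper Lending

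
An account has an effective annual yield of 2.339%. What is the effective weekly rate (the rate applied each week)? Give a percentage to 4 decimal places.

0.0445%

The per-week rate i satisfies (1 + i)^52 = 1 + 0.02339.
i = 1.02339^(1/52) − 1 = 0.0004447 = 0.0445%.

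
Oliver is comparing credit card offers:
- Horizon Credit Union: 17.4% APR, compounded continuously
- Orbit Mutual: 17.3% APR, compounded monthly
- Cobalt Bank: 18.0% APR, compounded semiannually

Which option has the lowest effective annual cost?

Horizon Credit Union: e^0.174 − 1 = 19.006%
Orbit Mutual: (1 + 0.173/12)^12 − 1 = 18.740%
Cobalt Bank: (1 + 0.180/2)^2 − 1 = 18.810%
The lowest effective annual rate is Orbit Mutual at 18.740%.

Orbit Mutual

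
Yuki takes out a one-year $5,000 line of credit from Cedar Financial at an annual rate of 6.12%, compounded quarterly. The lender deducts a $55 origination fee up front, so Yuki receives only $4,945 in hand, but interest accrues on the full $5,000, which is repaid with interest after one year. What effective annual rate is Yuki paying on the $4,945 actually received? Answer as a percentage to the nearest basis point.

7.44%

Amount owed after one year: 5,000 × (1 + 0.0612/4)^4 = 5,000 × 1.062619 = $5,313.09.
Effective rate on net proceeds: 5,313.09 / 4,945 − 1 = 0.074438 = 7.44%.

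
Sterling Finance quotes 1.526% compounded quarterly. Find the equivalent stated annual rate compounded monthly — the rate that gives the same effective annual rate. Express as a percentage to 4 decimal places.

1.5241%

EAR = (1 + 0.01526/4)^4 − 1 = 0.015348.
Solve (1 + r/12)^12 = 1.015348: r/12 = 1.015348^(1/12) − 1 = 0.001270, so r = 0.015241 = 1.5241%.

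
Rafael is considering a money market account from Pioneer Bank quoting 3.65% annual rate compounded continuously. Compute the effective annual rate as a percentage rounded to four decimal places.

3.7174%

With continuous compounding, EAR = e^0.0365 − 1.
e^0.0365 = 1.037174, so EAR = 0.037174 = 3.7174%.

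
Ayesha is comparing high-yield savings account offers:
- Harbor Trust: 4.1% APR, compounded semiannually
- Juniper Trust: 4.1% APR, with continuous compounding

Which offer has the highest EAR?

Juniper Trust

Harbor Trust: (1 + 0.041/2)^2 − 1 = 4.142%
Juniper Trust: e^0.041 − 1 = 4.185%
The highest effective annual rate is Juniper Trust at 4.185%.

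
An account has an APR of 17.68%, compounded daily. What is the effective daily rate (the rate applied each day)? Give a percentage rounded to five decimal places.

With a nominal annual rate compounded daily, the periodic rate is the nominal rate divided by 365.
i = 0.1768 / 365 = 0.0004844 = 0.04844%.

0.04844%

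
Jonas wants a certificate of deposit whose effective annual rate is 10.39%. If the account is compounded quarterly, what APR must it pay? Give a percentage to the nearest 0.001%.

10.008%

(1 + r/4)^4 − 1 = 0.1039, so 1 + r/4 = 1.1039^(1/4).
r/4 = 0.025020, so r = 0.100081 = 10.008%.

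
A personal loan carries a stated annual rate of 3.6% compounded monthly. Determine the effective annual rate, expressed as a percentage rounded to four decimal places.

EAR = (1 + 0.036/12)^12 − 1.
= 1.036600 − 1 = 3.6600%.

3.6600%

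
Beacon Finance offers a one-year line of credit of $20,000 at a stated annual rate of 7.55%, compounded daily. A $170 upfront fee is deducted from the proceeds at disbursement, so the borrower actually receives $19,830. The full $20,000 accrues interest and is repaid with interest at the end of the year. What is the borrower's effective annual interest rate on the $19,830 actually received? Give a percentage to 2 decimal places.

8.77%

Amount owed after one year: 20,000 × (1 + 0.0755/365)^365 = 20,000 × 1.078415 = $21,568.30.
Effective rate on net proceeds: 21,568.30 / 19,830 − 1 = 0.087660 = 8.77%.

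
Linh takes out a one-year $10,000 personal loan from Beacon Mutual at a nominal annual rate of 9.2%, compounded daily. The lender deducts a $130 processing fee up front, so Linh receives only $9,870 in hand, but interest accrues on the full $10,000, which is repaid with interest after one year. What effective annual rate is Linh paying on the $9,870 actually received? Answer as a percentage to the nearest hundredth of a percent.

Amount owed after one year: 10,000 × (1 + 0.092/365)^365 = 10,000 × 1.096352 = $10,963.52.
Effective rate on net proceeds: 10,963.52 / 9,870 − 1 = 0.110792 = 11.08%.

11.08%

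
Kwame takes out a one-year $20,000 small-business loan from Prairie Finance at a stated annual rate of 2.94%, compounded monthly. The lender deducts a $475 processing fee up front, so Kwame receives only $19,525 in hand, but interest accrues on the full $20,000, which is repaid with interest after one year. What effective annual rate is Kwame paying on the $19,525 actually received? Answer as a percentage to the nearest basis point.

Amount owed after one year: 20,000 × (1 + 0.0294/12)^12 = 20,000 × 1.029799 = $20,595.99.
Effective rate on net proceeds: 20,595.99 / 19,525 − 1 = 0.054852 = 5.49%.

5.49%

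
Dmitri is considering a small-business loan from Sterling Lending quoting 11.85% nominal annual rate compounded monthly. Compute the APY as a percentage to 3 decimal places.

12.515%

EAR = (1 + 0.1185/12)^12 − 1.
= 1.125153 − 1 = 12.515%.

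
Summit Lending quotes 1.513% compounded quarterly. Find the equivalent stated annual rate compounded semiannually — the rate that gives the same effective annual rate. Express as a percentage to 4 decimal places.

EAR = (1 + 0.01513/4)^4 − 1 = 0.015216.
Solve (1 + r/2)^2 = 1.015216: r/2 = 1.015216^(1/2) − 1 = 0.007579, so r = 0.015159 = 1.5159%.

1.5159%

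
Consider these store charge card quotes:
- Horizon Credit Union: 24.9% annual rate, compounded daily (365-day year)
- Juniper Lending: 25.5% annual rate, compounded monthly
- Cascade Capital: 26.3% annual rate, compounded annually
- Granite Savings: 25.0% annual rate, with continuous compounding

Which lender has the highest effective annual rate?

Juniper Lending

Horizon Credit Union: (1 + 0.249/365)^365 − 1 = 28.263%
Juniper Lending: (1 + 0.255/12)^12 − 1 = 28.702%
Cascade Capital: compounded annually, EAR = 26.300%
Granite Savings: e^0.250 − 1 = 28.403%
The highest effective annual rate is Juniper Lending at 28.702%.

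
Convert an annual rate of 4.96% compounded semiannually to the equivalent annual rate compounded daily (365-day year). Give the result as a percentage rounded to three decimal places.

EAR = (1 + 0.0496/2)^2 − 1 = 0.050215.
Solve (1 + r/365)^365 = 1.050215: r/365 = 1.050215^(1/365) − 1 = 0.000134, so r = 0.048998 = 4.900%.

4.900%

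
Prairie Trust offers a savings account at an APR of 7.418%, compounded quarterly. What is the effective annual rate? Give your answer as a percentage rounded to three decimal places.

EAR = (1 + 0.07418/4)^4 − 1.
= 1.076269 − 1 = 7.627%.

7.627%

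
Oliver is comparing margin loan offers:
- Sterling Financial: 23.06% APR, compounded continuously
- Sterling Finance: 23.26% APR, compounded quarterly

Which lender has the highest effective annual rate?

Sterling Financial

Sterling Financial: e^0.2306 − 1 = 25.936%
Sterling Finance: (1 + 0.2326/4)^4 − 1 = 25.369%
The highest effective annual rate is Sterling Financial at 25.936%.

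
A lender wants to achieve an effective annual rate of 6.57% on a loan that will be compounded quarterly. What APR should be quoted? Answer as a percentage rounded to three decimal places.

(1 + r/4)^4 − 1 = 0.0657, so 1 + r/4 = 1.0657^(1/4).
r/4 = 0.016035, so r = 0.064141 = 6.414%.

6.414%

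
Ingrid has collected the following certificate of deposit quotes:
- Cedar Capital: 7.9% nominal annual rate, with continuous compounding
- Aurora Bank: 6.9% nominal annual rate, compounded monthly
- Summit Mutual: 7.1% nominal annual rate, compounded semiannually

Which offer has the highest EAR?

Cedar Capital: e^0.079 − 1 = 8.220%
Aurora Bank: (1 + 0.069/12)^12 − 1 = 7.122%
Summit Mutual: (1 + 0.071/2)^2 − 1 = 7.226%
The highest effective annual rate is Cedar Capital at 8.220%.

Cedar Capital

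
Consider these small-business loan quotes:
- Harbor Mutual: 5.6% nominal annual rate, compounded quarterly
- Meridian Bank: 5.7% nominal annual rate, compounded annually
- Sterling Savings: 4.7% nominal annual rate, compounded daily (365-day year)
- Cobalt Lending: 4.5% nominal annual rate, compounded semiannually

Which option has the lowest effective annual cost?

Cobalt Lending

Harbor Mutual: (1 + 0.056/4)^4 − 1 = 5.719%
Meridian Bank: compounded annually, EAR = 5.700%
Sterling Savings: (1 + 0.047/365)^365 − 1 = 4.812%
Cobalt Lending: (1 + 0.045/2)^2 − 1 = 4.551%
The lowest effective annual rate is Cobalt Lending at 4.551%.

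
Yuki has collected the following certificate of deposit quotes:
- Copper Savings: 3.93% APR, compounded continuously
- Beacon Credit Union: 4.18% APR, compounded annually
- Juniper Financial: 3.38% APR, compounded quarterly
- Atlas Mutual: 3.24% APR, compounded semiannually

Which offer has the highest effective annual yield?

Beacon Credit Union

Copper Savings: e^0.0393 − 1 = 4.008%
Beacon Credit Union: compounded annually, EAR = 4.180%
Juniper Financial: (1 + 0.0338/4)^4 − 1 = 3.423%
Atlas Mutual: (1 + 0.0324/2)^2 − 1 = 3.266%
The highest effective annual rate is Beacon Credit Union at 4.180%.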